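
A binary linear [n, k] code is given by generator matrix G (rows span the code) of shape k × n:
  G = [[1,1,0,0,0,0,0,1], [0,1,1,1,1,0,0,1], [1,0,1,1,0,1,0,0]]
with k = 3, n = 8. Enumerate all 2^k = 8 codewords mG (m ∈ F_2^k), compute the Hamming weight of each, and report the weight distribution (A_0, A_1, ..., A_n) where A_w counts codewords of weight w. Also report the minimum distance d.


Weight distribution: A_0 = 1, A_2 = 1, A_3 = 1, A_4 = 2, A_5 = 3. Minimum distance d = 2.

Enumerate all 2^3 = 8 messages m ∈ F_2^3.
For each, compute codeword c = mG in F_2^8, then tally its weight.
  m = 000 → c = 00000000, weight = 0.
  m = 100 → c = 11000001, weight = 3.
  m = 010 → c = 01111001, weight = 5.
  m = 110 → c = 10111000, weight = 4.
  m = 001 → c = 10110100, weight = 4.
  m = 101 → c = 01110101, weight = 5.
  m = 011 → c = 11001101, weight = 5.
  m = 111 → c = 00001100, weight = 2.
Tally weights:
  weight 0: 1 codewords.
  weight 2: 1 codewords.
  weight 3: 1 codewords.
  weight 4: 2 codewords.
  weight 5: 3 codewords.
Minimum distance d = smallest w > 0 with A_w > 0 = 2.
Sanity: Σ A_w = 8 = 2^3 = 8 ✓.


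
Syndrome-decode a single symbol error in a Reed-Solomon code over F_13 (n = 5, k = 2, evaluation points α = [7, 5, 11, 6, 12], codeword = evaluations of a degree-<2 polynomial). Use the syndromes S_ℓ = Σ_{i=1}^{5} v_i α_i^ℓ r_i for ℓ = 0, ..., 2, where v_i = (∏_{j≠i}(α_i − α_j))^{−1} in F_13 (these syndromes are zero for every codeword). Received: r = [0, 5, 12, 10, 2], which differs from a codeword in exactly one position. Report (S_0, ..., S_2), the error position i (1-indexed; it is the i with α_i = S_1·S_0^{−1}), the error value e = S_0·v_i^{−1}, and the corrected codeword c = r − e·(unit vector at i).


S = (4, 7, 9), error at position 2, error magnitude e = 11, c = [0, 7, 12, 10, 2].

Step 1: column multipliers v_i = (∏_{j≠i}(α_i − α_j))^{−1} mod 13.
  i = 1 (α = 7): (7−5)(7−11)(7−6)(7−12) = 2·(−4)·1·(−5) = 40 ≡ 1, so v_1 = 1^{−1} = 1 (mod 13).
  i = 2 (α = 5): (5−7)(5−11)(5−6)(5−12) = (−2)·(−6)·(−1)·(−7) = 84 ≡ 6, so v_2 = 6^{−1} = 11 (mod 13).
  i = 3 (α = 11): (11−7)(11−5)(11−6)(11−12) = 4·6·5·(−1) = −120 ≡ 10, so v_3 = 10^{−1} = 4 (mod 13).
  i = 4 (α = 6): (6−7)(6−5)(6−11)(6−12) = (−1)·1·(−5)·(−6) = −30 ≡ 9, so v_4 = 9^{−1} = 3 (mod 13).
  i = 5 (α = 12): (12−7)(12−5)(12−11)(12−6) = 5·7·1·6 = 210 ≡ 2, so v_5 = 2^{−1} = 7 (mod 13).
  v = [1, 11, 4, 3, 7].
Step 2: syndromes of r = [0, 5, 12, 10, 2] (all sums mod 13).
  S_0 = Σ v_i r_i = 1·0 + 11·5 + 4·12 + 3·10 + 7·2 = 147 ≡ 4.
  S_1 = Σ v_i α_i r_i = 1·7·0 + 11·5·5 + 4·11·12 + 3·6·10 + 7·12·2 = 1151 ≡ 7.
  α_i^2 mod 13 = [10, 12, 4, 10, 1].
  S_2 = Σ v_i α_i^2 r_i = 1·10·0 + 11·12·5 + 4·4·12 + 3·10·10 + 7·1·2 = 1166 ≡ 9.
  S = (4, 7, 9) ≠ 0, so r is not a codeword (an error is present).
Step 3: locate the error. For a single error e at position i, S_ℓ = v_i·e·α_i^ℓ, so α_err = S_1/S_0.
  S_0^{−1} = 4^{−1} = 10 (mod 13), so α_err = 7·10 = 70 ≡ 5 = α_2. Error position i = 2.
  Consistency check: S_2/S_1 = 9·2 = 18 ≡ 5 = α_err ✓ (single-error assumption holds).
Step 4: error magnitude e = S_0/v_2 = S_0·∏_{j≠2}(α_2 − α_j) = 4·6 = 24 ≡ 11 (mod 13).
Step 5: correct position 2: c_2 = r_2 − e = 5 − 11 ≡ 7 (mod 13). Hence c = [0, 7, 12, 10, 2].
  Check: interpolating c through the α_i gives m(x) = 5 + 3·x (degree < 2) with m(α_i) = c_i for every i, so c is indeed a codeword.


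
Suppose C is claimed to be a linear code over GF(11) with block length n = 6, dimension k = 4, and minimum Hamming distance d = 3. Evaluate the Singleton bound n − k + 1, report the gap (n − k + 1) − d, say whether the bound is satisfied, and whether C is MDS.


Singleton RHS = n − k + 1 = 3, slack = 0, bound satisfied, MDS.

Singleton bound: d ≤ n − k + 1.
Here n = 6, k = 4, so n − k + 1 = 3.
Given d = 3, check d ≤ 3: YES.
Slack = (n − k + 1) − d = 0.
The code is MDS (slack = 0).
Description: the claimed parameters are [6, 4, 3]_11; such a code would be MDS (meets Singleton bound).


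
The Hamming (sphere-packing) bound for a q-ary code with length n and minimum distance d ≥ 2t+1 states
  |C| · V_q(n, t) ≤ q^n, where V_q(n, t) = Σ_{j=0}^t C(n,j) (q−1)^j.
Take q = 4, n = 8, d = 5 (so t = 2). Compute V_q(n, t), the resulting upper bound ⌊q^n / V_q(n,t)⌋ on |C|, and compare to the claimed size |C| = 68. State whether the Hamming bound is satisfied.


V_q(n, t) = 277, q^n = 65536, Hamming bound = 236, |C| = 68 ≤ bound (satisfied).

Step 1: Compute V_q(n, t) = Σ_{j=0}^2 C(n, j) (q−1)^j.
  j = 0: C(8,0)·(3)^0 = 1·1 = 1.
  j = 1: C(8,1)·(3)^1 = 8·3 = 24.
  j = 2: C(8,2)·(3)^2 = 28·9 = 252.
  V_q(n, t) = 1 + 24 + 252 = 277.
Step 2: q^n = 4^8 = 65536.
Step 3: Hamming bound ⌊q^n / V_q(n,t)⌋ = ⌊65536/277⌋ = 236.
Step 4: Compare |C| = 68 to 236: satisfied.
The claimed |C| lies below the Hamming bound.


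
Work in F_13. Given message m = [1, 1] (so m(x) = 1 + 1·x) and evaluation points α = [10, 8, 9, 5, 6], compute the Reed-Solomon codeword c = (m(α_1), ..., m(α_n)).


c = [11, 9, 10, 6, 7]

Message polynomial: m(x) = 1 + 1·x (mod 13).
For each evaluation point α_i, compute m(α_i) mod 13:
  α_1 = 10: Horner steps 1 → 11, so m(10) = 11.
  α_2 = 8: Horner steps 1 → 9, so m(8) = 9.
  α_3 = 9: Horner steps 1 → 10, so m(9) = 10.
  α_4 = 5: Horner steps 1 → 6, so m(5) = 6.
  α_5 = 6: Horner steps 1 → 7, so m(6) = 7.
Codeword c = [11, 9, 10, 6, 7] ∈ F_13^5.


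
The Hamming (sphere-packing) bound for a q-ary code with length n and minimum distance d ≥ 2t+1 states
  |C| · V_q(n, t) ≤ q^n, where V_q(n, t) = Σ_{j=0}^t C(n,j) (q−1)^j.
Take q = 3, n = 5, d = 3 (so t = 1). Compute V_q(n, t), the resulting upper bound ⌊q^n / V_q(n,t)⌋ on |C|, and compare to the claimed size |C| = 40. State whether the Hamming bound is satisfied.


V_q(n, t) = 11, q^n = 243, Hamming bound = 22, |C| = 40 > bound (violated).

Step 1: Compute V_q(n, t) = Σ_{j=0}^1 C(n, j) (q−1)^j.
  j = 0: C(5,0)·(2)^0 = 1·1 = 1.
  j = 1: C(5,1)·(2)^1 = 5·2 = 10.
  V_q(n, t) = 1 + 10 = 11.
Step 2: q^n = 3^5 = 243.
Step 3: Hamming bound ⌊q^n / V_q(n,t)⌋ = ⌊243/11⌋ = 22.
Step 4: Compare |C| = 40 to 22: violated.
The claimed |C| lies above the Hamming bound, so no 3-ary code of length 5 with d ≥ 3 can have 40 codewords.


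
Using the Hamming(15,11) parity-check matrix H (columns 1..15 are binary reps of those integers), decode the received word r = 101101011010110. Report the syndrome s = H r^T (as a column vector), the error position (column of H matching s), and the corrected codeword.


s = (1, 0, 0, 1)^T, error position = 9, corrected codeword c = 101101010010110

Compute s = H r^T mod 2 one row at a time:
  s_1 = 1 + 1 + 0 + 1 + 0 + 1 + 1 + 0 = 5 ≡ 1 (mod 2).
  s_2 = 1 + 0 + 1 + 0 + 0 + 1 + 1 + 0 = 4 ≡ 0 (mod 2).
  s_3 = 0 + 1 + 1 + 0 + 0 + 1 + 1 + 0 = 4 ≡ 0 (mod 2).
  s_4 = 1 + 1 + 0 + 0 + 1 + 1 + 1 + 0 = 5 ≡ 1 (mod 2).
s = (1, 0, 0, 1)^T — this equals column 9 of H (binary 1001), so error is at position 9.
Correct: flip bit 9 of r = 101101011010110 to get c = 101101010010110.


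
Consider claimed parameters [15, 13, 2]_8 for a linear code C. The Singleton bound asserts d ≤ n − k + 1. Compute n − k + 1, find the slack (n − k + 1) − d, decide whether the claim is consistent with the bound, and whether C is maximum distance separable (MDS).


Singleton RHS = n − k + 1 = 3, slack = 1, bound satisfied, not MDS.

Singleton bound: d ≤ n − k + 1.
Here n = 15, k = 13, so n − k + 1 = 3.
Given d = 2, check d ≤ 3: YES.
Slack = (n − k + 1) − d = 1.
The code is NOT MDS (slack = 1 > 0).
Description: the claimed parameters are [15, 13, 2]_8; such a code would be non-MDS.


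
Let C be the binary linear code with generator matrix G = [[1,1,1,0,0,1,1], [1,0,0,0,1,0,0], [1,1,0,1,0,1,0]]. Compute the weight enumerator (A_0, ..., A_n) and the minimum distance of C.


Weight distribution: A_0 = 1, A_2 = 1, A_3 = 1, A_4 = 2, A_5 = 3. Minimum distance d = 2.

Enumerate all 2^3 = 8 messages m ∈ F_2^3.
For each, compute codeword c = mG in F_2^7, then tally its weight.
  m = 000 → c = 0000000, weight = 0.
  m = 100 → c = 1110011, weight = 5.
  m = 010 → c = 1000100, weight = 2.
  m = 110 → c = 0110111, weight = 5.
  m = 001 → c = 1101010, weight = 4.
  m = 101 → c = 0011001, weight = 3.
  m = 011 → c = 0101110, weight = 4.
  m = 111 → c = 1011101, weight = 5.
Tally weights:
  weight 0: 1 codewords.
  weight 2: 1 codewords.
  weight 3: 1 codewords.
  weight 4: 2 codewords.
  weight 5: 3 codewords.
Minimum distance d = smallest w > 0 with A_w > 0 = 2.
Sanity: Σ A_w = 8 = 2^3 = 8 ✓.


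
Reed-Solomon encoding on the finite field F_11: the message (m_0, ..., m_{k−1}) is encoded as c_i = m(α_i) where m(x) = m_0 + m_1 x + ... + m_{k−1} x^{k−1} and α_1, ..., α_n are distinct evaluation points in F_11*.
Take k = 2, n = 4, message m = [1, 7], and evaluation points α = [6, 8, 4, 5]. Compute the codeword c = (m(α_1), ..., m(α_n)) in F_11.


c = [10, 2, 7, 3]

Message polynomial: m(x) = 1 + 7·x (mod 11).
For each evaluation point α_i, compute m(α_i) mod 11:
  α_1 = 6: Horner steps 7 → 10, so m(6) = 10.
  α_2 = 8: Horner steps 7 → 2, so m(8) = 2.
  α_3 = 4: Horner steps 7 → 7, so m(4) = 7.
  α_4 = 5: Horner steps 7 → 3, so m(5) = 3.
Codeword c = [10, 2, 7, 3] ∈ F_11^4.


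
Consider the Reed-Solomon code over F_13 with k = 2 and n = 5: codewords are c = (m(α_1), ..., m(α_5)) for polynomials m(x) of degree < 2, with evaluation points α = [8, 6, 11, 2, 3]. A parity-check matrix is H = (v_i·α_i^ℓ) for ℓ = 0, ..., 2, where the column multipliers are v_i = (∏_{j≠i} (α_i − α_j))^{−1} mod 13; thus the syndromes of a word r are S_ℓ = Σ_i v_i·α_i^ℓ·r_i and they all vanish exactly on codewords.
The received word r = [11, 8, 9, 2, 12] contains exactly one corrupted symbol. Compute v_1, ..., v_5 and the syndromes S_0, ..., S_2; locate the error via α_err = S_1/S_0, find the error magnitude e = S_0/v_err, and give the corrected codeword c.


S = (8, 11, 7), error at position 5, error magnitude e = 2, c = [11, 8, 9, 2, 10].

Step 1: column multipliers v_i = (∏_{j≠i}(α_i − α_j))^{−1} mod 13.
  i = 1 (α = 8): (8−6)(8−11)(8−2)(8−3) = 2·(−3)·6·5 = −180 ≡ 2, so v_1 = 2^{−1} = 7 (mod 13).
  i = 2 (α = 6): (6−8)(6−11)(6−2)(6−3) = (−2)·(−5)·4·3 = 120 ≡ 3, so v_2 = 3^{−1} = 9 (mod 13).
  i = 3 (α = 11): (11−8)(11−6)(11−2)(11−3) = 3·5·9·8 = 1080 ≡ 1, so v_3 = 1^{−1} = 1 (mod 13).
  i = 4 (α = 2): (2−8)(2−6)(2−11)(2−3) = (−6)·(−4)·(−9)·(−1) = 216 ≡ 8, so v_4 = 8^{−1} = 5 (mod 13).
  i = 5 (α = 3): (3−8)(3−6)(3−11)(3−2) = (−5)·(−3)·(−8)·1 = −120 ≡ 10, so v_5 = 10^{−1} = 4 (mod 13).
  v = [7, 9, 1, 5, 4].
Step 2: syndromes of r = [11, 8, 9, 2, 12] (all sums mod 13).
  S_0 = Σ v_i r_i = 7·11 + 9·8 + 1·9 + 5·2 + 4·12 = 216 ≡ 8.
  S_1 = Σ v_i α_i r_i = 7·8·11 + 9·6·8 + 1·11·9 + 5·2·2 + 4·3·12 = 1311 ≡ 11.
  α_i^2 mod 13 = [12, 10, 4, 4, 9].
  S_2 = Σ v_i α_i^2 r_i = 7·12·11 + 9·10·8 + 1·4·9 + 5·4·2 + 4·9·12 = 2152 ≡ 7.
  S = (8, 11, 7) ≠ 0, so r is not a codeword (an error is present).
Step 3: locate the error. For a single error e at position i, S_ℓ = v_i·e·α_i^ℓ, so α_err = S_1/S_0.
  S_0^{−1} = 8^{−1} = 5 (mod 13), so α_err = 11·5 = 55 ≡ 3 = α_5. Error position i = 5.
  Consistency check: S_2/S_1 = 7·6 = 42 ≡ 3 = α_err ✓ (single-error assumption holds).
Step 4: error magnitude e = S_0/v_5 = S_0·∏_{j≠5}(α_5 − α_j) = 8·10 = 80 ≡ 2 (mod 13).
Step 5: correct position 5: c_5 = r_5 − e = 12 − 2 ≡ 10 (mod 13). Hence c = [11, 8, 9, 2, 10].
  Check: interpolating c through the α_i gives m(x) = 12 + 8·x (degree < 2) with m(α_i) = c_i for every i, so c is indeed a codeword.


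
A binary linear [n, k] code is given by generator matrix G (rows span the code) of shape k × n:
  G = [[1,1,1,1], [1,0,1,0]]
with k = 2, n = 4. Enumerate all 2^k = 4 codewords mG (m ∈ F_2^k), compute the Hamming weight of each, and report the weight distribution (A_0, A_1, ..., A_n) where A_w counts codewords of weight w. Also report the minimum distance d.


Weight distribution: A_0 = 1, A_2 = 2, A_4 = 1. Minimum distance d = 2.

Enumerate all 2^2 = 4 messages m ∈ F_2^2.
For each, compute codeword c = mG in F_2^4, then tally its weight.
  m = 00 → c = 0000, weight = 0.
  m = 10 → c = 1111, weight = 4.
  m = 01 → c = 1010, weight = 2.
  m = 11 → c = 0101, weight = 2.
Tally weights:
  weight 0: 1 codewords.
  weight 2: 2 codewords.
  weight 4: 1 codewords.
Minimum distance d = smallest w > 0 with A_w > 0 = 2.
Sanity: Σ A_w = 4 = 2^2 = 4 ✓.


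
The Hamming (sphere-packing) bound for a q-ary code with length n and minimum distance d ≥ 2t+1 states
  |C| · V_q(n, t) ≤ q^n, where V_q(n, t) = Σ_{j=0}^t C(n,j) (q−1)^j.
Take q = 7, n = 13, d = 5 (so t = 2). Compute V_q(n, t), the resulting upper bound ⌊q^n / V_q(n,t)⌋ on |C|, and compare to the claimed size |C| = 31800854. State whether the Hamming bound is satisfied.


V_q(n, t) = 2887, q^n = 96889010407, Hamming bound = 33560446, |C| = 31800854 ≤ bound (satisfied).

Step 1: Compute V_q(n, t) = Σ_{j=0}^2 C(n, j) (q−1)^j.
  j = 0: C(13,0)·(6)^0 = 1·1 = 1.
  j = 1: C(13,1)·(6)^1 = 13·6 = 78.
  j = 2: C(13,2)·(6)^2 = 78·36 = 2808.
  V_q(n, t) = 1 + 78 + 2808 = 2887.
Step 2: q^n = 7^13 = 96889010407.
Step 3: Hamming bound ⌊q^n / V_q(n,t)⌋ = ⌊96889010407/2887⌋ = 33560446.
Step 4: Compare |C| = 31800854 to 33560446: satisfied.
The claimed |C| lies below the Hamming bound.


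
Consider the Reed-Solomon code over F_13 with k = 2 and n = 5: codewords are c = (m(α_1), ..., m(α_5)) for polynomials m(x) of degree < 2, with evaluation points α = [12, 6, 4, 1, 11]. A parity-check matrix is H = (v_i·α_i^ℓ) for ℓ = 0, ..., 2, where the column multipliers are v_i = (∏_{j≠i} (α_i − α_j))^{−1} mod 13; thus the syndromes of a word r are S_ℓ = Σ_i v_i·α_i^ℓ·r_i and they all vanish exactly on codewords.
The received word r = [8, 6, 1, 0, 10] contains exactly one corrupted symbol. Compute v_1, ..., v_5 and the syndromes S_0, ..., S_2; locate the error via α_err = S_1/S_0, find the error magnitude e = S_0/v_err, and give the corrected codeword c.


S = (11, 4, 5), error at position 5, error magnitude e = 11, c = [8, 6, 1, 0, 12].

Step 1: column multipliers v_i = (∏_{j≠i}(α_i − α_j))^{−1} mod 13.
  i = 1 (α = 12): (12−6)(12−4)(12−1)(12−11) = 6·8·11·1 = 528 ≡ 8, so v_1 = 8^{−1} = 5 (mod 13).
  i = 2 (α = 6): (6−12)(6−4)(6−1)(6−11) = (−6)·2·5·(−5) = 300 ≡ 1, so v_2 = 1^{−1} = 1 (mod 13).
  i = 3 (α = 4): (4−12)(4−6)(4−1)(4−11) = (−8)·(−2)·3·(−7) = −336 ≡ 2, so v_3 = 2^{−1} = 7 (mod 13).
  i = 4 (α = 1): (1−12)(1−6)(1−4)(1−11) = (−11)·(−5)·(−3)·(−10) = 1650 ≡ 12, so v_4 = 12^{−1} = 12 (mod 13).
  i = 5 (α = 11): (11−12)(11−6)(11−4)(11−1) = (−1)·5·7·10 = −350 ≡ 1, so v_5 = 1^{−1} = 1 (mod 13).
  v = [5, 1, 7, 12, 1].
Step 2: syndromes of r = [8, 6, 1, 0, 10] (all sums mod 13).
  S_0 = Σ v_i r_i = 5·8 + 1·6 + 7·1 + 12·0 + 1·10 = 63 ≡ 11.
  S_1 = Σ v_i α_i r_i = 5·12·8 + 1·6·6 + 7·4·1 + 12·1·0 + 1·11·10 = 654 ≡ 4.
  α_i^2 mod 13 = [1, 10, 3, 1, 4].
  S_2 = Σ v_i α_i^2 r_i = 5·1·8 + 1·10·6 + 7·3·1 + 12·1·0 + 1·4·10 = 161 ≡ 5.
  S = (11, 4, 5) ≠ 0, so r is not a codeword (an error is present).
Step 3: locate the error. For a single error e at position i, S_ℓ = v_i·e·α_i^ℓ, so α_err = S_1/S_0.
  S_0^{−1} = 11^{−1} = 6 (mod 13), so α_err = 4·6 = 24 ≡ 11 = α_5. Error position i = 5.
  Consistency check: S_2/S_1 = 5·10 = 50 ≡ 11 = α_err ✓ (single-error assumption holds).
Step 4: error magnitude e = S_0/v_5 = S_0·∏_{j≠5}(α_5 − α_j) = 11·1 = 11 ≡ 11 (mod 13).
Step 5: correct position 5: c_5 = r_5 − e = 10 − 11 ≡ 12 (mod 13). Hence c = [8, 6, 1, 0, 12].
  Check: interpolating c through the α_i gives m(x) = 4 + 9·x (degree < 2) with m(α_i) = c_i for every i, so c is indeed a codeword.


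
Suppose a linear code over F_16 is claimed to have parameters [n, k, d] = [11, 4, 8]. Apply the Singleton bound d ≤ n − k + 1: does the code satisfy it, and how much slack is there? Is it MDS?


Singleton RHS = n − k + 1 = 8, slack = 0, bound satisfied, MDS.

Singleton bound: d ≤ n − k + 1.
Here n = 11, k = 4, so n − k + 1 = 8.
Given d = 8, check d ≤ 8: YES.
Slack = (n − k + 1) − d = 0.
The code is MDS (slack = 0).
Description: the claimed parameters are [11, 4, 8]_16; such a code would be MDS (meets Singleton bound).


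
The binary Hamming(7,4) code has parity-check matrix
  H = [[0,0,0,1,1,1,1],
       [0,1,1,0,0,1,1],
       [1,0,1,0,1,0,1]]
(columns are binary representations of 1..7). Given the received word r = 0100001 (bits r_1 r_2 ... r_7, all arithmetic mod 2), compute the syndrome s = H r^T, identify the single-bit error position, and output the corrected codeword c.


s = (1, 0, 1)^T, error position = 5, corrected codeword c = 0100101

Compute s = H r^T mod 2 one row at a time:
  s_1 = 0 + 0 + 0 + 1 = 1 ≡ 1 (mod 2).
  s_2 = 1 + 0 + 0 + 1 = 2 ≡ 0 (mod 2).
  s_3 = 0 + 0 + 0 + 1 = 1 ≡ 1 (mod 2).
s = (1, 0, 1)^T — this equals column 5 of H (binary 101), so error is at position 5.
Correct: flip bit 5 of r = 0100001 to get c = 0100101.


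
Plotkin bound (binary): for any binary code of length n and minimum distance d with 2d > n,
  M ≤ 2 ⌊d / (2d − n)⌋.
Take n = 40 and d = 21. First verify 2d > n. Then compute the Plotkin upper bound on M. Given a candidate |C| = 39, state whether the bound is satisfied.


Plotkin bound M ≤ 20; given |C| = 39 > bound (violated).

Check applicability: 2d = 42, n = 40.
2d − n = 2 > 0, so Plotkin applies.
Compute d/(2d−n) = 21/2 ≈ 10.5000.
⌊d/(2d−n)⌋ = 10.
Plotkin bound: M ≤ 2·10 = 20.
Given |C| = 39, check: VIOLATED.
This |C| is above the Plotkin bound, so no binary code with n = 40, d = 21 and 39 codewords exists.


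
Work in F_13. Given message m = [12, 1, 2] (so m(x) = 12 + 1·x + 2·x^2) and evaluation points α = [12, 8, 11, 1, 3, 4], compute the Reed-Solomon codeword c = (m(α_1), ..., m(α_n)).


c = [0, 5, 5, 2, 7, 9]

Message polynomial: m(x) = 12 + 1·x + 2·x^2 (mod 13).
For each evaluation point α_i, compute m(α_i) mod 13:
  α_1 = 12: Horner steps 2 → 12 → 0, so m(12) = 0.
  α_2 = 8: Horner steps 2 → 4 → 5, so m(8) = 5.
  α_3 = 11: Horner steps 2 → 10 → 5, so m(11) = 5.
  α_4 = 1: Horner steps 2 → 3 → 2, so m(1) = 2.
  α_5 = 3: Horner steps 2 → 7 → 7, so m(3) = 7.
  α_6 = 4: Horner steps 2 → 9 → 9, so m(4) = 9.
Codeword c = [0, 5, 5, 2, 7, 9] ∈ F_13^6.


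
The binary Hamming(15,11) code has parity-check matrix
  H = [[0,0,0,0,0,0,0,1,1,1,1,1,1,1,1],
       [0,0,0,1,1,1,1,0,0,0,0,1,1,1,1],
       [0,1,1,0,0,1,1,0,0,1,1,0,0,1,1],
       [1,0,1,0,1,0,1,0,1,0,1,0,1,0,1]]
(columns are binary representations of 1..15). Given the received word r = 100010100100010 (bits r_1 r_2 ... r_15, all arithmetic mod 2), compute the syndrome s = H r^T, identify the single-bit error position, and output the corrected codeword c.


s = (0, 1, 1, 1)^T, error position = 7, corrected codeword c = 100010000100010

Compute s = H r^T mod 2 one row at a time:
  s_1 = 0 + 0 + 1 + 0 + 0 + 0 + 1 + 0 = 2 ≡ 0 (mod 2).
  s_2 = 0 + 1 + 0 + 1 + 0 + 0 + 1 + 0 = 3 ≡ 1 (mod 2).
  s_3 = 0 + 0 + 0 + 1 + 1 + 0 + 1 + 0 = 3 ≡ 1 (mod 2).
  s_4 = 1 + 0 + 1 + 1 + 0 + 0 + 0 + 0 = 3 ≡ 1 (mod 2).
s = (0, 1, 1, 1)^T — this equals column 7 of H (binary 0111), so error is at position 7.
Correct: flip bit 7 of r = 100010100100010 to get c = 100010000100010.


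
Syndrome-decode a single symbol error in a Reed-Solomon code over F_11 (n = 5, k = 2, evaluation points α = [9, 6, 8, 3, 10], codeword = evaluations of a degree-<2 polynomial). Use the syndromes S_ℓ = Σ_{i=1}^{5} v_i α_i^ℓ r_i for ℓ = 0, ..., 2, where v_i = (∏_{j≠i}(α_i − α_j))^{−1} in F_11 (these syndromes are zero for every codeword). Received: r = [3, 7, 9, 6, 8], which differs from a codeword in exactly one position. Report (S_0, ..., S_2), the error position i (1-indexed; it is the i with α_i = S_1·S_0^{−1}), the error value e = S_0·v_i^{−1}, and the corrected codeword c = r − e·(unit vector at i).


S = (6, 3, 7), error at position 2, error magnitude e = 8, c = [3, 10, 9, 6, 8].

Step 1: column multipliers v_i = (∏_{j≠i}(α_i − α_j))^{−1} mod 11.
  i = 1 (α = 9): (9−6)(9−8)(9−3)(9−10) = 3·1·6·(−1) = −18 ≡ 4, so v_1 = 4^{−1} = 3 (mod 11).
  i = 2 (α = 6): (6−9)(6−8)(6−3)(6−10) = (−3)·(−2)·3·(−4) = −72 ≡ 5, so v_2 = 5^{−1} = 9 (mod 11).
  i = 3 (α = 8): (8−9)(8−6)(8−3)(8−10) = (−1)·2·5·(−2) = 20 ≡ 9, so v_3 = 9^{−1} = 5 (mod 11).
  i = 4 (α = 3): (3−9)(3−6)(3−8)(3−10) = (−6)·(−3)·(−5)·(−7) = 630 ≡ 3, so v_4 = 3^{−1} = 4 (mod 11).
  i = 5 (α = 10): (10−9)(10−6)(10−8)(10−3) = 1·4·2·7 = 56 ≡ 1, so v_5 = 1^{−1} = 1 (mod 11).
  v = [3, 9, 5, 4, 1].
Step 2: syndromes of r = [3, 7, 9, 6, 8] (all sums mod 11).
  S_0 = Σ v_i r_i = 3·3 + 9·7 + 5·9 + 4·6 + 1·8 = 149 ≡ 6.
  S_1 = Σ v_i α_i r_i = 3·9·3 + 9·6·7 + 5·8·9 + 4·3·6 + 1·10·8 = 971 ≡ 3.
  α_i^2 mod 11 = [4, 3, 9, 9, 1].
  S_2 = Σ v_i α_i^2 r_i = 3·4·3 + 9·3·7 + 5·9·9 + 4·9·6 + 1·1·8 = 854 ≡ 7.
  S = (6, 3, 7) ≠ 0, so r is not a codeword (an error is present).
Step 3: locate the error. For a single error e at position i, S_ℓ = v_i·e·α_i^ℓ, so α_err = S_1/S_0.
  S_0^{−1} = 6^{−1} = 2 (mod 11), so α_err = 3·2 = 6 ≡ 6 = α_2. Error position i = 2.
  Consistency check: S_2/S_1 = 7·4 = 28 ≡ 6 = α_err ✓ (single-error assumption holds).
Step 4: error magnitude e = S_0/v_2 = S_0·∏_{j≠2}(α_2 − α_j) = 6·5 = 30 ≡ 8 (mod 11).
Step 5: correct position 2: c_2 = r_2 − e = 7 − 8 ≡ 10 (mod 11). Hence c = [3, 10, 9, 6, 8].
  Check: interpolating c through the α_i gives m(x) = 2 + 5·x (degree < 2) with m(α_i) = c_i for every i, so c is indeed a codeword.


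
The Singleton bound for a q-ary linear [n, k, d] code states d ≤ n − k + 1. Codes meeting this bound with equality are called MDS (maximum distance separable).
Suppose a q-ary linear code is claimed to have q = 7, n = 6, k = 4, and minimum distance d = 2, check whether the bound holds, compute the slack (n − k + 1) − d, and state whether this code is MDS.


Singleton RHS = n − k + 1 = 3, slack = 1, bound satisfied, not MDS.

Singleton bound: d ≤ n − k + 1.
Here n = 6, k = 4, so n − k + 1 = 3.
Given d = 2, check d ≤ 3: YES.
Slack = (n − k + 1) − d = 1.
The code is NOT MDS (slack = 1 > 0).
Description: the claimed parameters are [6, 4, 2]_7; such a code would be non-MDS.


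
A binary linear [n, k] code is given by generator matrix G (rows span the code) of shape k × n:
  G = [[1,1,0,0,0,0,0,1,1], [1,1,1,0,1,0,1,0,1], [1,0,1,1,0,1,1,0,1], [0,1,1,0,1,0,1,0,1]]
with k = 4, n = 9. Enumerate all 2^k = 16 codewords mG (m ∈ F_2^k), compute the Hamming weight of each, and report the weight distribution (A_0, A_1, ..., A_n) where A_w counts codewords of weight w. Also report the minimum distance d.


Weight distribution: A_0 = 1, A_1 = 1, A_3 = 1, A_4 = 3, A_5 = 5, A_6 = 4, A_7 = 1. Minimum distance d = 1.

Enumerate all 2^4 = 16 messages m ∈ F_2^4.
For each, compute codeword c = mG in F_2^9, then tally its weight.
  m = 0000 → c = 000000000, weight = 0.
  m = 1000 → c = 110000011, weight = 4.
  m = 0100 → c = 111010101, weight = 6.
  m = 1100 → c = 001010110, weight = 4.
  m = 0010 → c = 101101101, weight = 6.
  m = 1010 → c = 011101110, weight = 6.
  m = 0110 → c = 010111000, weight = 4.
  m = 1110 → c = 100111011, weight = 6.
  m = 0001 → c = 011010101, weight = 5.
  m = 1001 → c = 101010110, weight = 5.
  m = 0101 → c = 100000000, weight = 1.
  m = 1101 → c = 010000011, weight = 3.
  m = 0011 → c = 110111000, weight = 5.
  m = 1011 → c = 000111011, weight = 5.
  m = 0111 → c = 001101101, weight = 5.
  m = 1111 → c = 111101110, weight = 7.
Tally weights:
  weight 0: 1 codewords.
  weight 1: 1 codewords.
  weight 3: 1 codewords.
  weight 4: 3 codewords.
  weight 5: 5 codewords.
  weight 6: 4 codewords.
  weight 7: 1 codewords.
Minimum distance d = smallest w > 0 with A_w > 0 = 1.
Sanity: Σ A_w = 16 = 2^4 = 16 ✓.


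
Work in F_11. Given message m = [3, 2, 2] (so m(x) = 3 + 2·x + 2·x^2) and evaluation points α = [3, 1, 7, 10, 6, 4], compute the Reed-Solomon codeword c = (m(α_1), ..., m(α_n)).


c = [5, 7, 5, 3, 10, 10]

Message polynomial: m(x) = 3 + 2·x + 2·x^2 (mod 11).
For each evaluation point α_i, compute m(α_i) mod 11:
  α_1 = 3: Horner steps 2 → 8 → 5, so m(3) = 5.
  α_2 = 1: Horner steps 2 → 4 → 7, so m(1) = 7.
  α_3 = 7: Horner steps 2 → 5 → 5, so m(7) = 5.
  α_4 = 10: Horner steps 2 → 0 → 3, so m(10) = 3.
  α_5 = 6: Horner steps 2 → 3 → 10, so m(6) = 10.
  α_6 = 4: Horner steps 2 → 10 → 10, so m(4) = 10.
Codeword c = [5, 7, 5, 3, 10, 10] ∈ F_11^6.


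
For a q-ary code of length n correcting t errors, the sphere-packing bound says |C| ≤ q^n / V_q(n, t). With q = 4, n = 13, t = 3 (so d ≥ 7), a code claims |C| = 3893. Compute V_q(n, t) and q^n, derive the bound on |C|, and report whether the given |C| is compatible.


V_q(n, t) = 8464, q^n = 67108864, Hamming bound = 7928, |C| = 3893 ≤ bound (satisfied).

Step 1: Compute V_q(n, t) = Σ_{j=0}^3 C(n, j) (q−1)^j.
  j = 0: C(13,0)·(3)^0 = 1·1 = 1.
  j = 1: C(13,1)·(3)^1 = 13·3 = 39.
  j = 2: C(13,2)·(3)^2 = 78·9 = 702.
  j = 3: C(13,3)·(3)^3 = 286·27 = 7722.
  V_q(n, t) = 1 + 39 + 702 + 7722 = 8464.
Step 2: q^n = 4^13 = 67108864.
Step 3: Hamming bound ⌊q^n / V_q(n,t)⌋ = ⌊67108864/8464⌋ = 7928.
Step 4: Compare |C| = 3893 to 7928: satisfied.
The claimed |C| lies below the Hamming bound.


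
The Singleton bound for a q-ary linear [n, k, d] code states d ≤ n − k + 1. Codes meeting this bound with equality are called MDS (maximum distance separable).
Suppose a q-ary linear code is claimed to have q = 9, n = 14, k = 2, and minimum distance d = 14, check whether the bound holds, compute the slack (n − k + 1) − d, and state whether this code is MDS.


Singleton RHS = n − k + 1 = 13, slack = -1, bound violated (no such code; not MDS).

Singleton bound: d ≤ n − k + 1.
Here n = 14, k = 2, so n − k + 1 = 13.
Given d = 14, check d ≤ 13: NO.
Slack = (n − k + 1) − d = -1.
The slack is negative: d = 14 exceeds n − k + 1 = 13 by 1, so the Singleton bound is violated and no linear [14, 2, 14]_9 code can exist. In particular it is not MDS (MDS requires d = n − k + 1 exactly).
Description: the claimed parameters are [14, 2, 14]_9; such a code would be impossible (violates the Singleton bound).


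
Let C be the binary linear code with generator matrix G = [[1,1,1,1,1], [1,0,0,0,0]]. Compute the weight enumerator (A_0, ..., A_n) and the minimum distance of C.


Weight distribution: A_0 = 1, A_1 = 1, A_4 = 1, A_5 = 1. Minimum distance d = 1.

Enumerate all 2^2 = 4 messages m ∈ F_2^2.
For each, compute codeword c = mG in F_2^5, then tally its weight.
  m = 00 → c = 00000, weight = 0.
  m = 10 → c = 11111, weight = 5.
  m = 01 → c = 10000, weight = 1.
  m = 11 → c = 01111, weight = 4.
Tally weights:
  weight 0: 1 codewords.
  weight 1: 1 codewords.
  weight 4: 1 codewords.
  weight 5: 1 codewords.
Minimum distance d = smallest w > 0 with A_w > 0 = 1.
Sanity: Σ A_w = 4 = 2^2 = 4 ✓.


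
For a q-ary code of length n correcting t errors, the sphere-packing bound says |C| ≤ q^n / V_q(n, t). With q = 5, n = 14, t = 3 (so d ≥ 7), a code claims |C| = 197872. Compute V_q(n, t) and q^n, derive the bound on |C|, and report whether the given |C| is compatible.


V_q(n, t) = 24809, q^n = 6103515625, Hamming bound = 246020, |C| = 197872 ≤ bound (satisfied).

Step 1: Compute V_q(n, t) = Σ_{j=0}^3 C(n, j) (q−1)^j.
  j = 0: C(14,0)·(4)^0 = 1·1 = 1.
  j = 1: C(14,1)·(4)^1 = 14·4 = 56.
  j = 2: C(14,2)·(4)^2 = 91·16 = 1456.
  j = 3: C(14,3)·(4)^3 = 364·64 = 23296.
  V_q(n, t) = 1 + 56 + 1456 + 23296 = 24809.
Step 2: q^n = 5^14 = 6103515625.
Step 3: Hamming bound ⌊q^n / V_q(n,t)⌋ = ⌊6103515625/24809⌋ = 246020.
Step 4: Compare |C| = 197872 to 246020: satisfied.
The claimed |C| lies below the Hamming bound.


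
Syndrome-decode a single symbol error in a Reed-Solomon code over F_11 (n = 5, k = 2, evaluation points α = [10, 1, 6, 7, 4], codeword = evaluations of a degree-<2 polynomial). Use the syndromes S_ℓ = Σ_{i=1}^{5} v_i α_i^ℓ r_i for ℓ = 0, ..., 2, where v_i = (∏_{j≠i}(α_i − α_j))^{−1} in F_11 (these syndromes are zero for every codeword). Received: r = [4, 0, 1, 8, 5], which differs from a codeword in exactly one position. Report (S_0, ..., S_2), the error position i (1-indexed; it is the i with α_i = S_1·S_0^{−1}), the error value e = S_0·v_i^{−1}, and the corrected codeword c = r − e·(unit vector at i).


S = (9, 8, 1), error at position 4, error magnitude e = 9, c = [4, 0, 1, 10, 5].

Step 1: column multipliers v_i = (∏_{j≠i}(α_i − α_j))^{−1} mod 11.
  i = 1 (α = 10): (10−1)(10−6)(10−7)(10−4) = 9·4·3·6 = 648 ≡ 10, so v_1 = 10^{−1} = 10 (mod 11).
  i = 2 (α = 1): (1−10)(1−6)(1−7)(1−4) = (−9)·(−5)·(−6)·(−3) = 810 ≡ 7, so v_2 = 7^{−1} = 8 (mod 11).
  i = 3 (α = 6): (6−10)(6−1)(6−7)(6−4) = (−4)·5·(−1)·2 = 40 ≡ 7, so v_3 = 7^{−1} = 8 (mod 11).
  i = 4 (α = 7): (7−10)(7−1)(7−6)(7−4) = (−3)·6·1·3 = −54 ≡ 1, so v_4 = 1^{−1} = 1 (mod 11).
  i = 5 (α = 4): (4−10)(4−1)(4−6)(4−7) = (−6)·3·(−2)·(−3) = −108 ≡ 2, so v_5 = 2^{−1} = 6 (mod 11).
  v = [10, 8, 8, 1, 6].
Step 2: syndromes of r = [4, 0, 1, 8, 5] (all sums mod 11).
  S_0 = Σ v_i r_i = 10·4 + 8·0 + 8·1 + 1·8 + 6·5 = 86 ≡ 9.
  S_1 = Σ v_i α_i r_i = 10·10·4 + 8·1·0 + 8·6·1 + 1·7·8 + 6·4·5 = 624 ≡ 8.
  α_i^2 mod 11 = [1, 1, 3, 5, 5].
  S_2 = Σ v_i α_i^2 r_i = 10·1·4 + 8·1·0 + 8·3·1 + 1·5·8 + 6·5·5 = 254 ≡ 1.
  S = (9, 8, 1) ≠ 0, so r is not a codeword (an error is present).
Step 3: locate the error. For a single error e at position i, S_ℓ = v_i·e·α_i^ℓ, so α_err = S_1/S_0.
  S_0^{−1} = 9^{−1} = 5 (mod 11), so α_err = 8·5 = 40 ≡ 7 = α_4. Error position i = 4.
  Consistency check: S_2/S_1 = 1·7 = 7 ≡ 7 = α_err ✓ (single-error assumption holds).
Step 4: error magnitude e = S_0/v_4 = S_0·∏_{j≠4}(α_4 − α_j) = 9·1 = 9 ≡ 9 (mod 11).
Step 5: correct position 4: c_4 = r_4 − e = 8 − 9 ≡ 10 (mod 11). Hence c = [4, 0, 1, 10, 5].
  Check: interpolating c through the α_i gives m(x) = 2 + 9·x (degree < 2) with m(α_i) = c_i for every i, so c is indeed a codeword.


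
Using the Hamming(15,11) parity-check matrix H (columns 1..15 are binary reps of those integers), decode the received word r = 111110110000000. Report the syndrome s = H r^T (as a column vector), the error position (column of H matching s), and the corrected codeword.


s = (1, 1, 1, 0)^T, error position = 14, corrected codeword c = 111110110000010

Compute s = H r^T mod 2 one row at a time:
  s_1 = 1 + 0 + 0 + 0 + 0 + 0 + 0 + 0 = 1 ≡ 1 (mod 2).
  s_2 = 1 + 1 + 0 + 1 + 0 + 0 + 0 + 0 = 3 ≡ 1 (mod 2).
  s_3 = 1 + 1 + 0 + 1 + 0 + 0 + 0 + 0 = 3 ≡ 1 (mod 2).
  s_4 = 1 + 1 + 1 + 1 + 0 + 0 + 0 + 0 = 4 ≡ 0 (mod 2).
s = (1, 1, 1, 0)^T — this equals column 14 of H (binary 1110), so error is at position 14.
Correct: flip bit 14 of r = 111110110000000 to get c = 111110110000010.


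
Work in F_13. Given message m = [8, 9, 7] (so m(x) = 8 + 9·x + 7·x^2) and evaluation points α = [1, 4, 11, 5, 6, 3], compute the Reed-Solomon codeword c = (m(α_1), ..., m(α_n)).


c = [11, 0, 5, 7, 2, 7]

Message polynomial: m(x) = 8 + 9·x + 7·x^2 (mod 13).
For each evaluation point α_i, compute m(α_i) mod 13:
  α_1 = 1: Horner steps 7 → 3 → 11, so m(1) = 11.
  α_2 = 4: Horner steps 7 → 11 → 0, so m(4) = 0.
  α_3 = 11: Horner steps 7 → 8 → 5, so m(11) = 5.
  α_4 = 5: Horner steps 7 → 5 → 7, so m(5) = 7.
  α_5 = 6: Horner steps 7 → 12 → 2, so m(6) = 2.
  α_6 = 3: Horner steps 7 → 4 → 7, so m(3) = 7.
Codeword c = [11, 0, 5, 7, 2, 7] ∈ F_13^6.


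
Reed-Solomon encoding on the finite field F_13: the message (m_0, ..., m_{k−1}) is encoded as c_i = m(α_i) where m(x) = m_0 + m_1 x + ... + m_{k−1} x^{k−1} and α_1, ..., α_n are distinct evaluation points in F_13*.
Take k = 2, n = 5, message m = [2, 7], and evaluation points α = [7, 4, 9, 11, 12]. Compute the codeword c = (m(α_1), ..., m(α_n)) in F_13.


c = [12, 4, 0, 1, 8]

Message polynomial: m(x) = 2 + 7·x (mod 13).
For each evaluation point α_i, compute m(α_i) mod 13:
  α_1 = 7: Horner steps 7 → 12, so m(7) = 12.
  α_2 = 4: Horner steps 7 → 4, so m(4) = 4.
  α_3 = 9: Horner steps 7 → 0, so m(9) = 0.
  α_4 = 11: Horner steps 7 → 1, so m(11) = 1.
  α_5 = 12: Horner steps 7 → 8, so m(12) = 8.
Codeword c = [12, 4, 0, 1, 8] ∈ F_13^5.


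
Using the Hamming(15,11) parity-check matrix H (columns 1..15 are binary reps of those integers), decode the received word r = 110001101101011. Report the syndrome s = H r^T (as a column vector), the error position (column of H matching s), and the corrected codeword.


s = (1, 1, 0, 0)^T, error position = 12, corrected codeword c = 110001101100011

Compute s = H r^T mod 2 one row at a time:
  s_1 = 0 + 1 + 1 + 0 + 1 + 0 + 1 + 1 = 5 ≡ 1 (mod 2).
  s_2 = 0 + 0 + 1 + 1 + 1 + 0 + 1 + 1 = 5 ≡ 1 (mod 2).
  s_3 = 1 + 0 + 1 + 1 + 1 + 0 + 1 + 1 = 6 ≡ 0 (mod 2).
  s_4 = 1 + 0 + 0 + 1 + 1 + 0 + 0 + 1 = 4 ≡ 0 (mod 2).
s = (1, 1, 0, 0)^T — this equals column 12 of H (binary 1100), so error is at position 12.
Correct: flip bit 12 of r = 110001101101011 to get c = 110001101100011.


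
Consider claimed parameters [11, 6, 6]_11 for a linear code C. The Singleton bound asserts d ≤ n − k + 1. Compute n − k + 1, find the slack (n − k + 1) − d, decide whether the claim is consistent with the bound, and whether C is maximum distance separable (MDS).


Singleton RHS = n − k + 1 = 6, slack = 0, bound satisfied, MDS.

Singleton bound: d ≤ n − k + 1.
Here n = 11, k = 6, so n − k + 1 = 6.
Given d = 6, check d ≤ 6: YES.
Slack = (n − k + 1) − d = 0.
The code is MDS (slack = 0).
Description: the claimed parameters are [11, 6, 6]_11; such a code would be MDS (meets Singleton bound).


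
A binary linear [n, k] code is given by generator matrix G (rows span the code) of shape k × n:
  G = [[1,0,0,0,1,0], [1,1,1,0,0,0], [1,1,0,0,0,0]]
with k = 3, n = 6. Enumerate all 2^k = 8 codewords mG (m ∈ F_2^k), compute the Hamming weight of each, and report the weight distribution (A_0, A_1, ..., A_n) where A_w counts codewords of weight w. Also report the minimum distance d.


Weight distribution: A_0 = 1, A_1 = 1, A_2 = 3, A_3 = 3. Minimum distance d = 1.

Enumerate all 2^3 = 8 messages m ∈ F_2^3.
For each, compute codeword c = mG in F_2^6, then tally its weight.
  m = 000 → c = 000000, weight = 0.
  m = 100 → c = 100010, weight = 2.
  m = 010 → c = 111000, weight = 3.
  m = 110 → c = 011010, weight = 3.
  m = 001 → c = 110000, weight = 2.
  m = 101 → c = 010010, weight = 2.
  m = 011 → c = 001000, weight = 1.
  m = 111 → c = 101010, weight = 3.
Tally weights:
  weight 0: 1 codewords.
  weight 1: 1 codewords.
  weight 2: 3 codewords.
  weight 3: 3 codewords.
Minimum distance d = smallest w > 0 with A_w > 0 = 1.
Sanity: Σ A_w = 8 = 2^3 = 8 ✓.


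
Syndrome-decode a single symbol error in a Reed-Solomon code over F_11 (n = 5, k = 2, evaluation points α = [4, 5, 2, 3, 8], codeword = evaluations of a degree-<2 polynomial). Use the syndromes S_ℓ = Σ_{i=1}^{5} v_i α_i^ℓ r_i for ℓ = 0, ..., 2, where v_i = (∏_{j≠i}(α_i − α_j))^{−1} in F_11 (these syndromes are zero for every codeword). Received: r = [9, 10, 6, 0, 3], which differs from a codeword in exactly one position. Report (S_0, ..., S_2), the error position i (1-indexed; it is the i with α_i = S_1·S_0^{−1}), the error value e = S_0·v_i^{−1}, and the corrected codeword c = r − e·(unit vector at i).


S = (6, 2, 8), error at position 1, error magnitude e = 4, c = [5, 10, 6, 0, 3].

Step 1: column multipliers v_i = (∏_{j≠i}(α_i − α_j))^{−1} mod 11.
  i = 1 (α = 4): (4−5)(4−2)(4−3)(4−8) = (−1)·2·1·(−4) = 8 ≡ 8, so v_1 = 8^{−1} = 7 (mod 11).
  i = 2 (α = 5): (5−4)(5−2)(5−3)(5−8) = 1·3·2·(−3) = −18 ≡ 4, so v_2 = 4^{−1} = 3 (mod 11).
  i = 3 (α = 2): (2−4)(2−5)(2−3)(2−8) = (−2)·(−3)·(−1)·(−6) = 36 ≡ 3, so v_3 = 3^{−1} = 4 (mod 11).
  i = 4 (α = 3): (3−4)(3−5)(3−2)(3−8) = (−1)·(−2)·1·(−5) = −10 ≡ 1, so v_4 = 1^{−1} = 1 (mod 11).
  i = 5 (α = 8): (8−4)(8−5)(8−2)(8−3) = 4·3·6·5 = 360 ≡ 8, so v_5 = 8^{−1} = 7 (mod 11).
  v = [7, 3, 4, 1, 7].
Step 2: syndromes of r = [9, 10, 6, 0, 3] (all sums mod 11).
  S_0 = Σ v_i r_i = 7·9 + 3·10 + 4·6 + 1·0 + 7·3 = 138 ≡ 6.
  S_1 = Σ v_i α_i r_i = 7·4·9 + 3·5·10 + 4·2·6 + 1·3·0 + 7·8·3 = 618 ≡ 2.
  α_i^2 mod 11 = [5, 3, 4, 9, 9].
  S_2 = Σ v_i α_i^2 r_i = 7·5·9 + 3·3·10 + 4·4·6 + 1·9·0 + 7·9·3 = 690 ≡ 8.
  S = (6, 2, 8) ≠ 0, so r is not a codeword (an error is present).
Step 3: locate the error. For a single error e at position i, S_ℓ = v_i·e·α_i^ℓ, so α_err = S_1/S_0.
  S_0^{−1} = 6^{−1} = 2 (mod 11), so α_err = 2·2 = 4 ≡ 4 = α_1. Error position i = 1.
  Consistency check: S_2/S_1 = 8·6 = 48 ≡ 4 = α_err ✓ (single-error assumption holds).
Step 4: error magnitude e = S_0/v_1 = S_0·∏_{j≠1}(α_1 − α_j) = 6·8 = 48 ≡ 4 (mod 11).
Step 5: correct position 1: c_1 = r_1 − e = 9 − 4 ≡ 5 (mod 11). Hence c = [5, 10, 6, 0, 3].
  Check: interpolating c through the α_i gives m(x) = 7 + 5·x (degree < 2) with m(α_i) = c_i for every i, so c is indeed a codeword.


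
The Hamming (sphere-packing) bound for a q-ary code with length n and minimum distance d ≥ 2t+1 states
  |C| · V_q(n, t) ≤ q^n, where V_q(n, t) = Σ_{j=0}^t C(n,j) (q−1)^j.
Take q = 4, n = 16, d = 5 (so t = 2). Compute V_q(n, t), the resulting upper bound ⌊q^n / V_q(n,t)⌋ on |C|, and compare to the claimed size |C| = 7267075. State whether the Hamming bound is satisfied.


V_q(n, t) = 1129, q^n = 4294967296, Hamming bound = 3804222, |C| = 7267075 > bound (violated).

Step 1: Compute V_q(n, t) = Σ_{j=0}^2 C(n, j) (q−1)^j.
  j = 0: C(16,0)·(3)^0 = 1·1 = 1.
  j = 1: C(16,1)·(3)^1 = 16·3 = 48.
  j = 2: C(16,2)·(3)^2 = 120·9 = 1080.
  V_q(n, t) = 1 + 48 + 1080 = 1129.
Step 2: q^n = 4^16 = 4294967296.
Step 3: Hamming bound ⌊q^n / V_q(n,t)⌋ = ⌊4294967296/1129⌋ = 3804222.
Step 4: Compare |C| = 7267075 to 3804222: violated.
The claimed |C| lies above the Hamming bound, so no 4-ary code of length 16 with d ≥ 5 can have 7267075 codewords.


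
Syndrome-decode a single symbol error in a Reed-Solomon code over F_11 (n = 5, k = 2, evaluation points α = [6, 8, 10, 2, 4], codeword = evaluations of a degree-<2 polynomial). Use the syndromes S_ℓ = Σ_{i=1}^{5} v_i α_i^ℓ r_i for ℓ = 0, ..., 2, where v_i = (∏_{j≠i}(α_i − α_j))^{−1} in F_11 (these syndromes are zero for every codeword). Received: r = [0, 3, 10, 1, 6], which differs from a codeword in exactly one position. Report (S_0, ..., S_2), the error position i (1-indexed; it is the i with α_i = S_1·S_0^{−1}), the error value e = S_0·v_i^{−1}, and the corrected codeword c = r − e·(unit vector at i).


S = (3, 2, 5), error at position 2, error magnitude e = 9, c = [0, 5, 10, 1, 6].

Step 1: column multipliers v_i = (∏_{j≠i}(α_i − α_j))^{−1} mod 11.
  i = 1 (α = 6): (6−8)(6−10)(6−2)(6−4) = (−2)·(−4)·4·2 = 64 ≡ 9, so v_1 = 9^{−1} = 5 (mod 11).
  i = 2 (α = 8): (8−6)(8−10)(8−2)(8−4) = 2·(−2)·6·4 = −96 ≡ 3, so v_2 = 3^{−1} = 4 (mod 11).
  i = 3 (α = 10): (10−6)(10−8)(10−2)(10−4) = 4·2·8·6 = 384 ≡ 10, so v_3 = 10^{−1} = 10 (mod 11).
  i = 4 (α = 2): (2−6)(2−8)(2−10)(2−4) = (−4)·(−6)·(−8)·(−2) = 384 ≡ 10, so v_4 = 10^{−1} = 10 (mod 11).
  i = 5 (α = 4): (4−6)(4−8)(4−10)(4−2) = (−2)·(−4)·(−6)·2 = −96 ≡ 3, so v_5 = 3^{−1} = 4 (mod 11).
  v = [5, 4, 10, 10, 4].
Step 2: syndromes of r = [0, 3, 10, 1, 6] (all sums mod 11).
  S_0 = Σ v_i r_i = 5·0 + 4·3 + 10·10 + 10·1 + 4·6 = 146 ≡ 3.
  S_1 = Σ v_i α_i r_i = 5·6·0 + 4·8·3 + 10·10·10 + 10·2·1 + 4·4·6 = 1212 ≡ 2.
  α_i^2 mod 11 = [3, 9, 1, 4, 5].
  S_2 = Σ v_i α_i^2 r_i = 5·3·0 + 4·9·3 + 10·1·10 + 10·4·1 + 4·5·6 = 368 ≡ 5.
  S = (3, 2, 5) ≠ 0, so r is not a codeword (an error is present).
Step 3: locate the error. For a single error e at position i, S_ℓ = v_i·e·α_i^ℓ, so α_err = S_1/S_0.
  S_0^{−1} = 3^{−1} = 4 (mod 11), so α_err = 2·4 = 8 ≡ 8 = α_2. Error position i = 2.
  Consistency check: S_2/S_1 = 5·6 = 30 ≡ 8 = α_err ✓ (single-error assumption holds).
Step 4: error magnitude e = S_0/v_2 = S_0·∏_{j≠2}(α_2 − α_j) = 3·3 = 9 ≡ 9 (mod 11).
Step 5: correct position 2: c_2 = r_2 − e = 3 − 9 ≡ 5 (mod 11). Hence c = [0, 5, 10, 1, 6].
  Check: interpolating c through the α_i gives m(x) = 7 + 8·x (degree < 2) with m(α_i) = c_i for every i, so c is indeed a codeword.
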